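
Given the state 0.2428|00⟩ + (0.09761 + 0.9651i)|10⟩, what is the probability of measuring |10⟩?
0.9409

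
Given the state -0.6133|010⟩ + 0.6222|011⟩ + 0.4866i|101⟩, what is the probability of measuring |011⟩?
0.3871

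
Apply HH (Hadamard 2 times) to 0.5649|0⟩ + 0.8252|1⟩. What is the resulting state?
0.5649|0⟩ + 0.8252|1⟩

H² = I, so an even number of Hadamards cancels: H^2 = I and the state is unchanged.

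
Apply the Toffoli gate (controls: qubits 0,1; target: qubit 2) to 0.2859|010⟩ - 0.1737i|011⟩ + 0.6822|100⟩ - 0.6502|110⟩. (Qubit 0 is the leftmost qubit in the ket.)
0.2859|010⟩ - 0.1737i|011⟩ + 0.6822|100⟩ - 0.6502|111⟩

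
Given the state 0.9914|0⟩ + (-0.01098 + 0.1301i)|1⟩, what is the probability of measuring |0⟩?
0.9829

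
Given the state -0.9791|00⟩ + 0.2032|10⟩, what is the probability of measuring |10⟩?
0.04129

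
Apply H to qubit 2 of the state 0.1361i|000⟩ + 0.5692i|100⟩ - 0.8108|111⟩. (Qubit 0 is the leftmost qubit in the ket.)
0.09624i|000⟩ + 0.09624i|001⟩ + 0.4025i|100⟩ + 0.4025i|101⟩ - 0.5733|110⟩ + 0.5733|111⟩

H on qubit 2 mixes each pair of kets that differ only in qubit 2: amplitudes (a, b) of (|…0…⟩, |…1…⟩) become ((a + b)/√2, (a − b)/√2). Kets absent from the input have amplitude 0.
(|000⟩, |001⟩): (a, b) = (0.1361i, 0) → (0.09624i, 0.09624i)
(|100⟩, |101⟩): (a, b) = (0.5692i, 0) → (0.4025i, 0.4025i)
(|110⟩, |111⟩): (a, b) = (0, -0.8108) → (-0.5733, 0.5733)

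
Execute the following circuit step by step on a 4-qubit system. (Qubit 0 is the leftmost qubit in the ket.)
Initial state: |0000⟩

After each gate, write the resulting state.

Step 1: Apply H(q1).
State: 1/√2|0000⟩ + 1/√2|0100⟩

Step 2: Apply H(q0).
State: 1/2|0000⟩ + 1/2|0100⟩ + 1/2|1000⟩ + 1/2|1100⟩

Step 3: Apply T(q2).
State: 1/2|0000⟩ + 1/2|0100⟩ + 1/2|1000⟩ + 1/2|1100⟩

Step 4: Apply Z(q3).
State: 1/2|0000⟩ + 1/2|0100⟩ + 1/2|1000⟩ + 1/2|1100⟩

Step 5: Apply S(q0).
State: 1/2|0000⟩ + 1/2|0100⟩ + (1/2)i|1000⟩ + (1/2)i|1100⟩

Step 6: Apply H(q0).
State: (1/√8 + (1/√8)i)|0000⟩ + (1/√8 + (1/√8)i)|0100⟩ + (1/√8 - (1/√8)i)|1000⟩ + (1/√8 - (1/√8)i)|1100⟩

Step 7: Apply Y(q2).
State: (-1/√8 + (1/√8)i)|0010⟩ + (-1/√8 + (1/√8)i)|0110⟩ + (1/√8 + (1/√8)i)|1010⟩ + (1/√8 + (1/√8)i)|1110⟩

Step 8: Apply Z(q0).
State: (-1/√8 + (1/√8)i)|0010⟩ + (-1/√8 + (1/√8)i)|0110⟩ + (-1/√8 - (1/√8)i)|1010⟩ + (-1/√8 - (1/√8)i)|1110⟩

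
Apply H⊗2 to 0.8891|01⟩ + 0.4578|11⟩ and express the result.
0.6735|00⟩ - 0.6735|01⟩ + 0.2157|10⟩ - 0.2157|11⟩

H⊗2 gives amp(|y⟩) = (1/2) Σ_x (−1)^(x·y) amp(|x⟩), where x·y is the number of positions in which both x and y have a 1.
|00⟩: (0.8891 + 0.4578)/2 = 0.6735
|01⟩: (-0.8891 - 0.4578)/2 = -0.6735
|10⟩: (0.8891 - 0.4578)/2 = 0.2157
|11⟩: (-0.8891 + 0.4578)/2 = -0.2157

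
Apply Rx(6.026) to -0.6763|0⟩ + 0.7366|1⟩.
(0.6707 - 0.09446i)|0⟩ + (-0.7305 + 0.08673i)|1⟩

Rx(6.026) = [[cos(θ/2), −i·sin(θ/2)], [−i·sin(θ/2), cos(θ/2)]]; θ = 6.026, cos(θ/2) ≈ -0.991743, sin(θ/2) ≈ 0.128239.
With a = amp(|0⟩) = -0.6763 and b = amp(|1⟩) = 0.7366:
new amp(|0⟩) = (-0.991743)·a + (-0.128239i)·b = (0.6707 - 0.09446i)
new amp(|1⟩) = (-0.128239i)·a + (-0.991743)·b = (-0.7305 + 0.08673i)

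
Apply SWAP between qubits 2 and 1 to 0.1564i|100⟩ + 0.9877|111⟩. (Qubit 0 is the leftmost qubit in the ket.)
0.1564i|100⟩ + 0.9877|111⟩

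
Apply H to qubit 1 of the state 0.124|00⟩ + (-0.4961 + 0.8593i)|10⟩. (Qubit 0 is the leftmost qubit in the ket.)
0.08768|00⟩ + 0.08768|01⟩ + (-0.3508 + 0.6076i)|10⟩ + (-0.3508 + 0.6076i)|11⟩

H on qubit 1 mixes each pair of kets that differ only in qubit 1: amplitudes (a, b) of (|…0…⟩, |…1…⟩) become ((a + b)/√2, (a − b)/√2). Kets absent from the input have amplitude 0.
(|00⟩, |01⟩): (a, b) = (0.124, 0) → (0.08768, 0.08768)
(|10⟩, |11⟩): (a, b) = ((-0.4961 + 0.8593i), 0) → ((-0.3508 + 0.6076i), (-0.3508 + 0.6076i))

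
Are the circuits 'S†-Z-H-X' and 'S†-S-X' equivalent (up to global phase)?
No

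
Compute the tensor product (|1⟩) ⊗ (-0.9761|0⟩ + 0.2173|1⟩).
-0.9761|10⟩ + 0.2173|11⟩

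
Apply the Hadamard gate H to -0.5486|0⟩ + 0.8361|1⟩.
0.2033|0⟩ - 0.9791|1⟩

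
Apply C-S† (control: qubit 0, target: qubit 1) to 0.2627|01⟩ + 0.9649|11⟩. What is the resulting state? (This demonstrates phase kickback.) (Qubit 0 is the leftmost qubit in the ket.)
0.2627|01⟩ - 0.9649i|11⟩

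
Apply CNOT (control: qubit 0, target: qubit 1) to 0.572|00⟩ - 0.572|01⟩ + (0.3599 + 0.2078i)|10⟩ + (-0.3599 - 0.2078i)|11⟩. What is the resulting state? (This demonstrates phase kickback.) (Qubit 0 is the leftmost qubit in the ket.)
0.572|00⟩ - 0.572|01⟩ + (-0.3599 - 0.2078i)|10⟩ + (0.3599 + 0.2078i)|11⟩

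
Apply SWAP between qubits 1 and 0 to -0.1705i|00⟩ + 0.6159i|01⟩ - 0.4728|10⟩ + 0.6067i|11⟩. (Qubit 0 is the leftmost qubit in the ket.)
-0.1705i|00⟩ - 0.4728|01⟩ + 0.6159i|10⟩ + 0.6067i|11⟩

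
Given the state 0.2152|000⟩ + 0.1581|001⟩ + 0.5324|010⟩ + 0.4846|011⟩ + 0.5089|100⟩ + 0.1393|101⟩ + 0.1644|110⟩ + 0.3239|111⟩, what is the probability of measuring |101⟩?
0.0194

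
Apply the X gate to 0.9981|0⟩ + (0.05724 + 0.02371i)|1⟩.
(0.05724 + 0.02371i)|0⟩ + 0.9981|1⟩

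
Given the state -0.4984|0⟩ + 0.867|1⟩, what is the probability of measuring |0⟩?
0.2484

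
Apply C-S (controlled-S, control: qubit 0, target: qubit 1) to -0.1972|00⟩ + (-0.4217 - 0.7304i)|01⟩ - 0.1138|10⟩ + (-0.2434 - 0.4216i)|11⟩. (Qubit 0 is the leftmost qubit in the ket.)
-0.1972|00⟩ + (-0.4217 - 0.7304i)|01⟩ - 0.1138|10⟩ + (0.4216 - 0.2434i)|11⟩

C-S leaves the control-|0⟩ kets |00⟩, |01⟩ unchanged and applies S to qubit 1 on the control-|1⟩ pair (|10⟩, |11⟩).
S = [[1, 0], [0, i]].
With a = amp(|10⟩) = -0.1138 and b = amp(|11⟩) = (-0.2434 - 0.4216i):
new amp(|10⟩) = (1)·a = -0.1138
new amp(|11⟩) = (i)·b = (0.4216 - 0.2434i)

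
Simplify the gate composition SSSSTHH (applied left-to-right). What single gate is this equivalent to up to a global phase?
T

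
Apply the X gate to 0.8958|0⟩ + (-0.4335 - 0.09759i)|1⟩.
(-0.4335 - 0.09759i)|0⟩ + 0.8958|1⟩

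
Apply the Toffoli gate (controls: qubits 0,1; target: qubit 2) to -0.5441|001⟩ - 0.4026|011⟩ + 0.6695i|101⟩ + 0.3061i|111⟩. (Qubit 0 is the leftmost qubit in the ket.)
-0.5441|001⟩ - 0.4026|011⟩ + 0.6695i|101⟩ + 0.3061i|110⟩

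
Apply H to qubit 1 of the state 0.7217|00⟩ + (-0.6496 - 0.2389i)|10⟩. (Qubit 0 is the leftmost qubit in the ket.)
0.5103|00⟩ + 0.5103|01⟩ + (-0.4593 - 0.1689i)|10⟩ + (-0.4593 - 0.1689i)|11⟩

H on qubit 1 mixes each pair of kets that differ only in qubit 1: amplitudes (a, b) of (|…0…⟩, |…1…⟩) become ((a + b)/√2, (a − b)/√2). Kets absent from the input have amplitude 0.
(|00⟩, |01⟩): (a, b) = (0.7217, 0) → (0.5103, 0.5103)
(|10⟩, |11⟩): (a, b) = ((-0.6496 - 0.2389i), 0) → ((-0.4593 - 0.1689i), (-0.4593 - 0.1689i))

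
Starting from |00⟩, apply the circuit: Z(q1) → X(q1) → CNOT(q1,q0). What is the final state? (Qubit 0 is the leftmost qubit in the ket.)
|11⟩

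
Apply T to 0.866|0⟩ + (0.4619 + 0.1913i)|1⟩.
0.866|0⟩ + (0.1913 + 0.4619i)|1⟩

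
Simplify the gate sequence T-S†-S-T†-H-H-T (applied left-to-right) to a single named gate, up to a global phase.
T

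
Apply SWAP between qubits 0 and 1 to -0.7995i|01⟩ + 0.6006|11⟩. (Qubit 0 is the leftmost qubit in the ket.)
-0.7995i|10⟩ + 0.6006|11⟩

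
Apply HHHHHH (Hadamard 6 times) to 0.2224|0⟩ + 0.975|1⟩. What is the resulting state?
0.2224|0⟩ + 0.975|1⟩

H² = I, so an even number of Hadamards cancels: H^6 = I and the state is unchanged.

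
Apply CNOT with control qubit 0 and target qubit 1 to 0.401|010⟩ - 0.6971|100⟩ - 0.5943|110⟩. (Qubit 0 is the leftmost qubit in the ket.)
0.401|010⟩ - 0.5943|100⟩ - 0.6971|110⟩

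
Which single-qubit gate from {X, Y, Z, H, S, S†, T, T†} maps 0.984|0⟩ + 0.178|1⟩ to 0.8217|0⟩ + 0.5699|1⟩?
H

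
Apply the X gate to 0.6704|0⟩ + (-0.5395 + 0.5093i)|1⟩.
(-0.5395 + 0.5093i)|0⟩ + 0.6704|1⟩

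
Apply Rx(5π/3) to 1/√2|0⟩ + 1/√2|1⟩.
(-0.6124 - (1/√8)i)|0⟩ + (-0.6124 - (1/√8)i)|1⟩

Rx(5π/3) = [[cos(θ/2), −i·sin(θ/2)], [−i·sin(θ/2), cos(θ/2)]]; θ = 5π/3, cos(θ/2) ≈ -0.866025, sin(θ/2) ≈ 0.5.
With a = amp(|0⟩) = 1/√2 and b = amp(|1⟩) = 1/√2:
new amp(|0⟩) = (-0.866025)·a + (-0.5i)·b = (-0.6124 - (1/√8)i)
new amp(|1⟩) = (-0.5i)·a + (-0.866025)·b = (-0.6124 - (1/√8)i)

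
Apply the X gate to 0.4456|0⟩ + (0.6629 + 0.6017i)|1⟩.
(0.6629 + 0.6017i)|0⟩ + 0.4456|1⟩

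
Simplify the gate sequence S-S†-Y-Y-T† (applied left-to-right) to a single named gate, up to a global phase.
T†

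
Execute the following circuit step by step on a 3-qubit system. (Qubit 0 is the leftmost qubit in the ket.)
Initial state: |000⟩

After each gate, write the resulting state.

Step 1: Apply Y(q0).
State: i|100⟩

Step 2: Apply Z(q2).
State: i|100⟩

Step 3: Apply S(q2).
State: i|100⟩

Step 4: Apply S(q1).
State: i|100⟩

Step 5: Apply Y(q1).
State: -|110⟩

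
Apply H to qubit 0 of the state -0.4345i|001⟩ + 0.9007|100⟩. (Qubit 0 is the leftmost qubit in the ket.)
0.6369|000⟩ - 0.3072i|001⟩ - 0.6369|100⟩ - 0.3072i|101⟩

H on qubit 0 mixes each pair of kets that differ only in qubit 0: amplitudes (a, b) of (|…0…⟩, |…1…⟩) become ((a + b)/√2, (a − b)/√2). Kets absent from the input have amplitude 0.
(|000⟩, |100⟩): (a, b) = (0, 0.9007) → (0.6369, -0.6369)
(|001⟩, |101⟩): (a, b) = (-0.4345i, 0) → (-0.3072i, -0.3072i)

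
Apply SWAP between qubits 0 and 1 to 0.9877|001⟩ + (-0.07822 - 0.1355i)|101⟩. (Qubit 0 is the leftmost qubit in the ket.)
0.9877|001⟩ + (-0.07822 - 0.1355i)|011⟩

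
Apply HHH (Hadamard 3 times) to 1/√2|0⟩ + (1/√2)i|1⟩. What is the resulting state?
(1/2 + (1/2)i)|0⟩ + (1/2 - (1/2)i)|1⟩

H² = I, so H^3 = H: a single Hadamard. With (a, b) = (1/√2, (1/√2)i), H gives ((a + b)/√2, (a − b)/√2) = ((1/2 + (1/2)i), (1/2 - (1/2)i)).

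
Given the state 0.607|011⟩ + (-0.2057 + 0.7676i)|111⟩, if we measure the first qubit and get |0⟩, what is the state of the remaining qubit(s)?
|11⟩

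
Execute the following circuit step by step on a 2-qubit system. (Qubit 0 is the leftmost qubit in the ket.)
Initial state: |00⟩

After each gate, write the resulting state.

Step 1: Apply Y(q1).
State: i|01⟩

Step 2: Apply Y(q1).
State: |00⟩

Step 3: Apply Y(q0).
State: i|10⟩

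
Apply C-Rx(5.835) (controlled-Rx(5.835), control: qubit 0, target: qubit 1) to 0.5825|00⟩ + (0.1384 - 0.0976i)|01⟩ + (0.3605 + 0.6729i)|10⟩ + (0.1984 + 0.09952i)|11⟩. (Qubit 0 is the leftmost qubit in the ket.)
0.5825|00⟩ + (0.1384 - 0.0976i)|01⟩ + (-0.3294 - 0.7002i)|10⟩ + (-0.04391 - 0.1771i)|11⟩

C-Rx(5.835) leaves the control-|0⟩ kets |00⟩, |01⟩ unchanged and applies Rx(5.835) to qubit 1 on the control-|1⟩ pair (|10⟩, |11⟩).
Rx(5.835) = [[cos(θ/2), −i·sin(θ/2)], [−i·sin(θ/2), cos(θ/2)]]; θ = 5.835, cos(θ/2) ≈ -0.974996, sin(θ/2) ≈ 0.222222.
With a = amp(|10⟩) = (0.3605 + 0.6729i) and b = amp(|11⟩) = (0.1984 + 0.09952i):
new amp(|10⟩) = (-0.974996)·a + (-0.222222i)·b = (-0.3294 - 0.7002i)
new amp(|11⟩) = (-0.222222i)·a + (-0.974996)·b = (-0.04391 - 0.1771i)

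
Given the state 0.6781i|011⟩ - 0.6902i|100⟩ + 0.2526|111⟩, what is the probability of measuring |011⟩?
0.4598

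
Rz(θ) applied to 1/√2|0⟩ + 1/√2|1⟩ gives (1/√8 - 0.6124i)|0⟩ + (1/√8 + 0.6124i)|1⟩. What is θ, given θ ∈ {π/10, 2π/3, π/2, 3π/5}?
2π/3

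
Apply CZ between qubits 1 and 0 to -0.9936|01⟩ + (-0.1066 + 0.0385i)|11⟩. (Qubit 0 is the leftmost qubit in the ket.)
-0.9936|01⟩ + (0.1066 - 0.0385i)|11⟩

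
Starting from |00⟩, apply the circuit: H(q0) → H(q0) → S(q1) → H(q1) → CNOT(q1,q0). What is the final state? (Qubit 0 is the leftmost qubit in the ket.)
1/√2|00⟩ + 1/√2|11⟩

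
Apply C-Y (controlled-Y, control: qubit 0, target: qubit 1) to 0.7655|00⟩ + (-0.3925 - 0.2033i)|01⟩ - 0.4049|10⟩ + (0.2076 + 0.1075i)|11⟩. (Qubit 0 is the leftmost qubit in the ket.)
0.7655|00⟩ + (-0.3925 - 0.2033i)|01⟩ + (0.1075 - 0.2076i)|10⟩ - 0.4049i|11⟩

C-Y leaves the control-|0⟩ kets |00⟩, |01⟩ unchanged and applies Y to qubit 1 on the control-|1⟩ pair (|10⟩, |11⟩).
Y = [[0, -i], [i, 0]].
With a = amp(|10⟩) = -0.4049 and b = amp(|11⟩) = (0.2076 + 0.1075i):
new amp(|10⟩) = (-i)·b = (0.1075 - 0.2076i)
new amp(|11⟩) = (i)·a = -0.4049i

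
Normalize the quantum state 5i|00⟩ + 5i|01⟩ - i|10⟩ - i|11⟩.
0.6934i|00⟩ + 0.6934i|01⟩ - 0.1387i|10⟩ - 0.1387i|11⟩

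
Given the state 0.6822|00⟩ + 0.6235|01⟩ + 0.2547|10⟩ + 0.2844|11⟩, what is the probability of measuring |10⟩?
0.06487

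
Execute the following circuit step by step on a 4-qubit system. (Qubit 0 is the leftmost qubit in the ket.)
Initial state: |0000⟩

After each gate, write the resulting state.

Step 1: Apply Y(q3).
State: i|0001⟩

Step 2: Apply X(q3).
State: i|0000⟩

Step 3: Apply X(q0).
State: i|1000⟩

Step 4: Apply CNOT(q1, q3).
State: i|1000⟩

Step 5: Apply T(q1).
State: i|1000⟩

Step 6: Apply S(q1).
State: i|1000⟩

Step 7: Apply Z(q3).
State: i|1000⟩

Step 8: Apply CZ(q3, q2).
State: i|1000⟩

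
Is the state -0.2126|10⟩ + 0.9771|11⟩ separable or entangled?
Separable

Writing the state as a|00⟩ + b|01⟩ + c|10⟩ + d|11⟩, it is a product state iff ad − bc = 0.
Here (a, b, c, d) = (0, 0, -0.2126, 0.9771): ad − bc = (0)(0.9771) − (0)(-0.2126) = 0, so the state is separable.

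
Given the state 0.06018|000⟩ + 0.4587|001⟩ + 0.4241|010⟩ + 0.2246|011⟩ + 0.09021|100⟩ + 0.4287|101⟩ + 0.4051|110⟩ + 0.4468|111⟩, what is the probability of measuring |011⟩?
0.05045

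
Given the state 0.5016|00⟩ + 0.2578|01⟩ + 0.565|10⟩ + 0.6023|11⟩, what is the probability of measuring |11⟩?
0.3628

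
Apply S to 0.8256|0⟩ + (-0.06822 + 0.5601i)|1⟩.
0.8256|0⟩ + (-0.5601 - 0.06822i)|1⟩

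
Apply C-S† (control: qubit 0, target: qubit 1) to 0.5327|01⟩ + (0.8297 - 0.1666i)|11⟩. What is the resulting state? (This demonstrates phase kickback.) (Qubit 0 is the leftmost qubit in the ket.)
0.5327|01⟩ + (-0.1666 - 0.8297i)|11⟩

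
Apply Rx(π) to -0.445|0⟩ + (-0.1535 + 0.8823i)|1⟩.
(0.8823 + 0.1535i)|0⟩ + 0.445i|1⟩

Rx(π) = [[cos(θ/2), −i·sin(θ/2)], [−i·sin(θ/2), cos(θ/2)]]; θ = π, cos(θ/2) ≈ 0, sin(θ/2) ≈ 1.
With a = amp(|0⟩) = -0.445 and b = amp(|1⟩) = (-0.1535 + 0.8823i):
new amp(|0⟩) = (-i)·b = (0.8823 + 0.1535i)
new amp(|1⟩) = (-i)·a = 0.445i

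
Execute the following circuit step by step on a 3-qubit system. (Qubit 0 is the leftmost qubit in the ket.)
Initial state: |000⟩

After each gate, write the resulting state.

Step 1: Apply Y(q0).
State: i|100⟩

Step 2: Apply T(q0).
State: (-1/√2 + (1/√2)i)|100⟩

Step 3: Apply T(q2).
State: (-1/√2 + (1/√2)i)|100⟩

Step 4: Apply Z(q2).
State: (-1/√2 + (1/√2)i)|100⟩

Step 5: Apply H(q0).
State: (-1/2 + (1/2)i)|000⟩ + (1/2 - (1/2)i)|100⟩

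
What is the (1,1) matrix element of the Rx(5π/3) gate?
-0.866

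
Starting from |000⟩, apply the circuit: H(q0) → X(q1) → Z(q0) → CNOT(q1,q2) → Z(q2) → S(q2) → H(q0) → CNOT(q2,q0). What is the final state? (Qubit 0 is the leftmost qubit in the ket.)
-i|011⟩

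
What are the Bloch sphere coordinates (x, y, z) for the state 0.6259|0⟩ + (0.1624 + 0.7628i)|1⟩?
(0.2033, 0.9549, -0.2165)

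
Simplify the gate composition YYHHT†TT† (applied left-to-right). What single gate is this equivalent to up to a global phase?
T†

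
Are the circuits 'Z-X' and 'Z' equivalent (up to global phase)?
No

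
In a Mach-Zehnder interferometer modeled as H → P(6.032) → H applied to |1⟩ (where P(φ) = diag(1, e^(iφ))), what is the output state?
(0.01569 + 0.1243i)|0⟩ + (0.9843 - 0.1243i)|1⟩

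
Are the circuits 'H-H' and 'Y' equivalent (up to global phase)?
No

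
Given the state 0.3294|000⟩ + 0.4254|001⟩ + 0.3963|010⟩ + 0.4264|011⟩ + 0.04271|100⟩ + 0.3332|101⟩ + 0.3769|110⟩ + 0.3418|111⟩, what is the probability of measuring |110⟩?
0.1421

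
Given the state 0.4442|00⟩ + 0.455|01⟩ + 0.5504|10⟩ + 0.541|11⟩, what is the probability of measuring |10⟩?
0.3029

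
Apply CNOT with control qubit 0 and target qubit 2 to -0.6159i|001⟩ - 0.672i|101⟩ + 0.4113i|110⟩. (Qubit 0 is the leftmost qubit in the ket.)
-0.6159i|001⟩ - 0.672i|100⟩ + 0.4113i|111⟩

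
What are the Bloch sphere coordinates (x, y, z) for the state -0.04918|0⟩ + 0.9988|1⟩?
(-0.09824, 0, -0.9952)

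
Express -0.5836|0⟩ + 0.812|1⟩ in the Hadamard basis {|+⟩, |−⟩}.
0.1615|+⟩ - 0.9868|−⟩

With |ψ⟩ = α|0⟩ + β|1⟩, the Hadamard-basis coefficients are ⟨+|ψ⟩ = (α + β)/√2 and ⟨−|ψ⟩ = (α − β)/√2.
Here α = -0.5836, β = 0.812: (α + β)/√2 = 0.1615, (α − β)/√2 = -0.9868.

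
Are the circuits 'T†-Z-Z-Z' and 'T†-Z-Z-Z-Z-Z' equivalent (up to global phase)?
Yes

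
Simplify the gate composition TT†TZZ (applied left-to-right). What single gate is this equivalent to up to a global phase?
T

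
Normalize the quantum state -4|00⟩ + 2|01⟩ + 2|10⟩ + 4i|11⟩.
-0.6325|00⟩ + 0.3162|01⟩ + 0.3162|10⟩ + 0.6325i|11⟩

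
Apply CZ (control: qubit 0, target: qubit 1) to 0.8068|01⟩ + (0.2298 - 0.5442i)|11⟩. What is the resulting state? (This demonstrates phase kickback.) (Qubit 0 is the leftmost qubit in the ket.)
0.8068|01⟩ + (-0.2298 + 0.5442i)|11⟩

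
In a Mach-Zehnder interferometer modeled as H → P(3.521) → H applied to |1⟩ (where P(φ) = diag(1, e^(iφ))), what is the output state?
(0.9644 + 0.1852i)|0⟩ + (0.03556 - 0.1852i)|1⟩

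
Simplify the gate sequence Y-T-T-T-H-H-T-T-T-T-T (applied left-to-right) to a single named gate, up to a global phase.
Y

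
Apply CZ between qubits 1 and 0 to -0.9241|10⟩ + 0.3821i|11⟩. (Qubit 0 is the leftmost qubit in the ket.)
-0.9241|10⟩ - 0.3821i|11⟩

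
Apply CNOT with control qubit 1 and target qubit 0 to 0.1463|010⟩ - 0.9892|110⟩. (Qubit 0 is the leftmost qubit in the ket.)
-0.9892|010⟩ + 0.1463|110⟩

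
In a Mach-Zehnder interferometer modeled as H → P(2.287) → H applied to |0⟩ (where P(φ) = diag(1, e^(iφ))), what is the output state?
(0.1717 + 0.3772i)|0⟩ + (0.8283 - 0.3772i)|1⟩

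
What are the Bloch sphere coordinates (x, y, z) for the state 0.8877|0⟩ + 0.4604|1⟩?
(0.8174, 0, 0.576)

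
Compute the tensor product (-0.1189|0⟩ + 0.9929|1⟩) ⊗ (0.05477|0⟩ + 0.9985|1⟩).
-0.006512|00⟩ - 0.1187|01⟩ + 0.05438|10⟩ + 0.9914|11⟩

amp(|b₁b₂…⟩) = product of the factor amplitudes for bits b₁, b₂, …; only kets whose every factor amplitude is nonzero survive.
|00⟩: (-0.1189)(0.05477) = -0.006512
|01⟩: (-0.1189)(0.9985) = -0.1187
|10⟩: (0.9929)(0.05477) = 0.05438
|11⟩: (0.9929)(0.9985) = 0.9914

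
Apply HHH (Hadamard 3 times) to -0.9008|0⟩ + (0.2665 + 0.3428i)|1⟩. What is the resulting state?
(-0.4485 + 0.2424i)|0⟩ + (-0.8254 - 0.2424i)|1⟩

H² = I, so H^3 = H: a single Hadamard. With (a, b) = (-0.9008, (0.2665 + 0.3428i)), H gives ((a + b)/√2, (a − b)/√2) = ((-0.4485 + 0.2424i), (-0.8254 - 0.2424i)).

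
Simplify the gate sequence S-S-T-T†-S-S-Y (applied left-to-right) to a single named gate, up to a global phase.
Y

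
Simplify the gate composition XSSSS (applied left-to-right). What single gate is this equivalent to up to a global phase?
X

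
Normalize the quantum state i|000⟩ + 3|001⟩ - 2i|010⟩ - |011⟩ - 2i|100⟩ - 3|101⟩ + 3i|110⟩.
0.1644i|000⟩ + 0.4932|001⟩ - 0.3288i|010⟩ - 0.1644|011⟩ - 0.3288i|100⟩ - 0.4932|101⟩ + 0.4932i|110⟩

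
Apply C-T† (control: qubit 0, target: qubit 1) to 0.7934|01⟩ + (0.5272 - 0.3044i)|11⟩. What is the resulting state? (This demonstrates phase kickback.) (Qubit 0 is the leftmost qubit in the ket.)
0.7934|01⟩ + (0.1575 - 0.588i)|11⟩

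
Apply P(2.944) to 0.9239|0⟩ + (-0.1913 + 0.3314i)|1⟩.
0.9239|0⟩ + (0.1225 - 0.3625i)|1⟩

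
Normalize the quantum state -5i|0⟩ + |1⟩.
-0.9806i|0⟩ + 0.1961|1⟩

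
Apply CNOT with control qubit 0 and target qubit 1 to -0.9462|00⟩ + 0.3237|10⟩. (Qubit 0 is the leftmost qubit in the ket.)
-0.9462|00⟩ + 0.3237|11⟩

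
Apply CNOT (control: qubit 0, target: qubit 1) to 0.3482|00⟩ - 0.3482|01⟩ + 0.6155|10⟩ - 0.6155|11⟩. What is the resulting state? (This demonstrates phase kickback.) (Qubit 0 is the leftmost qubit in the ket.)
0.3482|00⟩ - 0.3482|01⟩ - 0.6155|10⟩ + 0.6155|11⟩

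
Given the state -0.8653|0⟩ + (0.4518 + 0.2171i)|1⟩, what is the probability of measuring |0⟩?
0.7487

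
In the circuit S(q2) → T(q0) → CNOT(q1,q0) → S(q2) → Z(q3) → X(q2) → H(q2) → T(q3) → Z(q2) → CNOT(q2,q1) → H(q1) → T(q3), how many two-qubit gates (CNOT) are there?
2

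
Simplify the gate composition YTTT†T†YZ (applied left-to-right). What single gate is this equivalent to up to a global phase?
Z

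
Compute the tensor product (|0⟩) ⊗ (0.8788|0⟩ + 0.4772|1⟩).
0.8788|00⟩ + 0.4772|01⟩

amp(|b₁b₂…⟩) = product of the factor amplitudes for bits b₁, b₂, …; only kets whose every factor amplitude is nonzero survive.
|00⟩: (1)(0.8788) = 0.8788
|01⟩: (1)(0.4772) = 0.4772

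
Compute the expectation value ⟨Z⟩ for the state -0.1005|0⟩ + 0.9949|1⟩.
-0.9797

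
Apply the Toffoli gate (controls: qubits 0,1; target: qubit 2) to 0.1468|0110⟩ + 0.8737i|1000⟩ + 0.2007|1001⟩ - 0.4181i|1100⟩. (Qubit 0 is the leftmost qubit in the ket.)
0.1468|0110⟩ + 0.8737i|1000⟩ + 0.2007|1001⟩ - 0.4181i|1110⟩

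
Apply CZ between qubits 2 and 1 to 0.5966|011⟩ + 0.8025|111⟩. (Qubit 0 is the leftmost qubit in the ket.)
-0.5966|011⟩ - 0.8025|111⟩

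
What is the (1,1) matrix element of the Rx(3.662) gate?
-0.2573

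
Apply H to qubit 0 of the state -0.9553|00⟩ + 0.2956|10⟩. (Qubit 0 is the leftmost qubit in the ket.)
-0.4665|00⟩ - 0.8845|10⟩

H on qubit 0 mixes each pair of kets that differ only in qubit 0: amplitudes (a, b) of (|…0…⟩, |…1…⟩) become ((a + b)/√2, (a − b)/√2). Kets absent from the input have amplitude 0.
(|00⟩, |10⟩): (a, b) = (-0.9553, 0.2956) → (-0.4665, -0.8845)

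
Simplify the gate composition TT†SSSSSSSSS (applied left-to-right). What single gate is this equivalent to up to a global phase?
S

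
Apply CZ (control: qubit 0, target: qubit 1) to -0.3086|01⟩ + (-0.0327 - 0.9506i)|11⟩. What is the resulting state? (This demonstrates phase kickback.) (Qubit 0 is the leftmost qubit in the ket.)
-0.3086|01⟩ + (0.0327 + 0.9506i)|11⟩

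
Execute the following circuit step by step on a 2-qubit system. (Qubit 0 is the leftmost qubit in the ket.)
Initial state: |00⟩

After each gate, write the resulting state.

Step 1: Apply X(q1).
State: |01⟩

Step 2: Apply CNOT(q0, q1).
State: |01⟩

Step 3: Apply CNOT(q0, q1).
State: |01⟩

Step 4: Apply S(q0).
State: |01⟩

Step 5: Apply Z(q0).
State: |01⟩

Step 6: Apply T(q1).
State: (1/√2 + (1/√2)i)|01⟩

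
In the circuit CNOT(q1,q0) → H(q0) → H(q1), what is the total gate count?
3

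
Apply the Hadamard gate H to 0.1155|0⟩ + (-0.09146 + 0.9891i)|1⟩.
(0.017 + 0.6994i)|0⟩ + (0.1463 - 0.6994i)|1⟩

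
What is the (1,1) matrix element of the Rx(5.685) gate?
-0.9556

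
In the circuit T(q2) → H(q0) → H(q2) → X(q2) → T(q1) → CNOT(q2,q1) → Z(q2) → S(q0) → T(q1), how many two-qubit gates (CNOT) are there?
1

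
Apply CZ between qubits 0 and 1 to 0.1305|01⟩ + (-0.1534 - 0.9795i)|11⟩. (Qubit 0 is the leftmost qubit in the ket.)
0.1305|01⟩ + (0.1534 + 0.9795i)|11⟩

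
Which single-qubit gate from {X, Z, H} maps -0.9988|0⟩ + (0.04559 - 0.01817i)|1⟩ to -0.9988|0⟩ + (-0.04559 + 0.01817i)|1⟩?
Z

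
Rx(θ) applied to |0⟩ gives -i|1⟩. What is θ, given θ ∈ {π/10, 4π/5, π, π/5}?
π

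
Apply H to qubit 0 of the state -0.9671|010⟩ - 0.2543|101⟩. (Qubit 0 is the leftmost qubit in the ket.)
-0.1798|001⟩ - 0.6838|010⟩ + 0.1798|101⟩ - 0.6838|110⟩

H on qubit 0 mixes each pair of kets that differ only in qubit 0: amplitudes (a, b) of (|…0…⟩, |…1…⟩) become ((a + b)/√2, (a − b)/√2). Kets absent from the input have amplitude 0.
(|001⟩, |101⟩): (a, b) = (0, -0.2543) → (-0.1798, 0.1798)
(|010⟩, |110⟩): (a, b) = (-0.9671, 0) → (-0.6838, -0.6838)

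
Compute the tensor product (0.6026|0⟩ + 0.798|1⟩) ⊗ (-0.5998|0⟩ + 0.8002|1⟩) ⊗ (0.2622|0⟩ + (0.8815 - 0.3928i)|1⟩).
-0.09477|000⟩ + (-0.3186 + 0.142i)|001⟩ + 0.1264|010⟩ + (0.4251 - 0.1894i)|011⟩ - 0.1255|100⟩ + (-0.4219 + 0.188i)|101⟩ + 0.1674|110⟩ + (0.5629 - 0.2508i)|111⟩

amp(|b₁b₂…⟩) = product of the factor amplitudes for bits b₁, b₂, …; only kets whose every factor amplitude is nonzero survive.
|000⟩: (0.6026)(-0.5998)(0.2622) = -0.09477
|001⟩: (0.6026)(-0.5998)(0.8815 - 0.3928i) = (-0.3186 + 0.142i)
|010⟩: (0.6026)(0.8002)(0.2622) = 0.1264
|011⟩: (0.6026)(0.8002)(0.8815 - 0.3928i) = (0.4251 - 0.1894i)
|100⟩: (0.798)(-0.5998)(0.2622) = -0.1255
|101⟩: (0.798)(-0.5998)(0.8815 - 0.3928i) = (-0.4219 + 0.188i)
|110⟩: (0.798)(0.8002)(0.2622) = 0.1674
|111⟩: (0.798)(0.8002)(0.8815 - 0.3928i) = (0.5629 - 0.2508i)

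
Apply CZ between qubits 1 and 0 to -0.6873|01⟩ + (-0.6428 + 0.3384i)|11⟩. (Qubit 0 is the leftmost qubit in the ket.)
-0.6873|01⟩ + (0.6428 - 0.3384i)|11⟩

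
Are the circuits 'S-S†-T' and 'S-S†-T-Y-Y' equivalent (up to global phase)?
Yes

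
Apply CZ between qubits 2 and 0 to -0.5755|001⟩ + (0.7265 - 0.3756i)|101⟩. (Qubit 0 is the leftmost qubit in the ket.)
-0.5755|001⟩ + (-0.7265 + 0.3756i)|101⟩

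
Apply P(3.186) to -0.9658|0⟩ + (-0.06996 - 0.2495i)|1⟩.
-0.9658|0⟩ + (0.05882 + 0.2524i)|1⟩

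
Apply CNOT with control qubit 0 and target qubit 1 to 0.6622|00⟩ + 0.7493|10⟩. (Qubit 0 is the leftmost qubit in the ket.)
0.6622|00⟩ + 0.7493|11⟩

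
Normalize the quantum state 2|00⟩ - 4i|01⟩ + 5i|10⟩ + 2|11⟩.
0.2857|00⟩ - 0.5714i|01⟩ + 0.7143i|10⟩ + 0.2857|11⟩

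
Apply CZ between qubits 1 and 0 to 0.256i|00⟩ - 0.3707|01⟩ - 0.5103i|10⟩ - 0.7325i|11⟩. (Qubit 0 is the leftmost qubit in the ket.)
0.256i|00⟩ - 0.3707|01⟩ - 0.5103i|10⟩ + 0.7325i|11⟩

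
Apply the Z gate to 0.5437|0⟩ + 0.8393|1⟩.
0.5437|0⟩ - 0.8393|1⟩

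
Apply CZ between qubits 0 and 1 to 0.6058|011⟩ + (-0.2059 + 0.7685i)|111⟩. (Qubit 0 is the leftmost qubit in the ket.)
0.6058|011⟩ + (0.2059 - 0.7685i)|111⟩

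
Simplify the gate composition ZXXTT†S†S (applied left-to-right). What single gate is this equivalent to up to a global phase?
Z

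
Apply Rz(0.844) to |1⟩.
(0.9123 + 0.4096i)|1⟩

Rz(0.844) = [[e^(−iθ/2), 0], [0, e^(iθ/2)]] with e^(±iθ/2) = cos(θ/2) ± i·sin(θ/2); θ = 0.844, cos(θ/2) ≈ 0.912272, sin(θ/2) ≈ 0.409586.
With a = amp(|0⟩) = 0 and b = amp(|1⟩) = 1:
new amp(|0⟩) = (0.912272 - 0.409586i)·a = 0
new amp(|1⟩) = (0.912272 + 0.409586i)·b = (0.9123 + 0.4096i)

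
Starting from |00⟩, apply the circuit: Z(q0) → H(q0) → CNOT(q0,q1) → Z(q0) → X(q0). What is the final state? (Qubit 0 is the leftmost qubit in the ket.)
-1/√2|01⟩ + 1/√2|10⟩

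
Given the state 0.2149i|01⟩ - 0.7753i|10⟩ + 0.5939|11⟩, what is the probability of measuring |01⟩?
0.04618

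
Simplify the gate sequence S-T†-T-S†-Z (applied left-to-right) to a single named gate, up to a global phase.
Z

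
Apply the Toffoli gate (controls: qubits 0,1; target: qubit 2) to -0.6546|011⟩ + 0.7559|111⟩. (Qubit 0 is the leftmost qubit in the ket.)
-0.6546|011⟩ + 0.7559|110⟩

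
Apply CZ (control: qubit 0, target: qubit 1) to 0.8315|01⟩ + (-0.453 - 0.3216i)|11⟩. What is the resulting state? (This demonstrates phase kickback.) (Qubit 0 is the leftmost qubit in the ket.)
0.8315|01⟩ + (0.453 + 0.3216i)|11⟩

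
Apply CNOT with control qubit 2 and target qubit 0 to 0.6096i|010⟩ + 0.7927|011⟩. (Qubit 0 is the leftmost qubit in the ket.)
0.6096i|010⟩ + 0.7927|111⟩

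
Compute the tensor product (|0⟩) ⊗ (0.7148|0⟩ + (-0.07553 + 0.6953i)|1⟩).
0.7148|00⟩ + (-0.07553 + 0.6953i)|01⟩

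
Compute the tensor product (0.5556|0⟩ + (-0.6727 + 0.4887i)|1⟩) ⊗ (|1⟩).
0.5556|01⟩ + (-0.6727 + 0.4887i)|11⟩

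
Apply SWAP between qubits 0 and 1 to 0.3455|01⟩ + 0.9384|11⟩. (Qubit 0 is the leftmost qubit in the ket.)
0.3455|10⟩ + 0.9384|11⟩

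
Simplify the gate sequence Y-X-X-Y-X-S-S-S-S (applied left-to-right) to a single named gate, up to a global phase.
X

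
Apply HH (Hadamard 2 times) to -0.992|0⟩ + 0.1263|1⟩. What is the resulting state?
-0.992|0⟩ + 0.1263|1⟩

H² = I, so an even number of Hadamards cancels: H^2 = I and the state is unchanged.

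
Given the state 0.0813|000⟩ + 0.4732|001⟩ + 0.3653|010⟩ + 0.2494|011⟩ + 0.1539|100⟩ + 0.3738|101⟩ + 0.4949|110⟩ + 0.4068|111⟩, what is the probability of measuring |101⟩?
0.1397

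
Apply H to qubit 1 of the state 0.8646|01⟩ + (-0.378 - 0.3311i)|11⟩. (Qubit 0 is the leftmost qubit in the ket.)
0.6114|00⟩ - 0.6114|01⟩ + (-0.2673 - 0.2341i)|10⟩ + (0.2673 + 0.2341i)|11⟩

H on qubit 1 mixes each pair of kets that differ only in qubit 1: amplitudes (a, b) of (|…0…⟩, |…1…⟩) become ((a + b)/√2, (a − b)/√2). Kets absent from the input have amplitude 0.
(|00⟩, |01⟩): (a, b) = (0, 0.8646) → (0.6114, -0.6114)
(|10⟩, |11⟩): (a, b) = (0, (-0.378 - 0.3311i)) → ((-0.2673 - 0.2341i), (0.2673 + 0.2341i))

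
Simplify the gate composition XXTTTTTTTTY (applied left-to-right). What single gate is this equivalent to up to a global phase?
Y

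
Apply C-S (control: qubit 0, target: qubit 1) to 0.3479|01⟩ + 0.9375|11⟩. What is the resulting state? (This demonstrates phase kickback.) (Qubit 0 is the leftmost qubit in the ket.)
0.3479|01⟩ + 0.9375i|11⟩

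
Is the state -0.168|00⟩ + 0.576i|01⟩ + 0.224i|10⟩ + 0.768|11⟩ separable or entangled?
Separable

Writing the state as a|00⟩ + b|01⟩ + c|10⟩ + d|11⟩, it is a product state iff ad − bc = 0.
Here (a, b, c, d) = (-0.168, 0.576i, 0.224i, 0.768): ad − bc = (-0.168)(0.768) − (0.576i)(0.224i) = 0, so the state is separable.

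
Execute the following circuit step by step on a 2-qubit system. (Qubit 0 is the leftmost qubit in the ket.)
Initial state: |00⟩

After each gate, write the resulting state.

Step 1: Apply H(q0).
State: 1/√2|00⟩ + 1/√2|10⟩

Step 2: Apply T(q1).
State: 1/√2|00⟩ + 1/√2|10⟩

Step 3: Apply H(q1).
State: 1/2|00⟩ + 1/2|01⟩ + 1/2|10⟩ + 1/2|11⟩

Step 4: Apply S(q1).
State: 1/2|00⟩ + (1/2)i|01⟩ + 1/2|10⟩ + (1/2)i|11⟩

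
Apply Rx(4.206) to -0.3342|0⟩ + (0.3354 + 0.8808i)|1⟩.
(0.9286 - 0.289i)|0⟩ + (-0.1702 - 0.159i)|1⟩

Rx(4.206) = [[cos(θ/2), −i·sin(θ/2)], [−i·sin(θ/2), cos(θ/2)]]; θ = 4.206, cos(θ/2) ≈ -0.507433, sin(θ/2) ≈ 0.861691.
With a = amp(|0⟩) = -0.3342 and b = amp(|1⟩) = (0.3354 + 0.8808i):
new amp(|0⟩) = (-0.507433)·a + (-0.861691i)·b = (0.9286 - 0.289i)
new amp(|1⟩) = (-0.861691i)·a + (-0.507433)·b = (-0.1702 - 0.159i)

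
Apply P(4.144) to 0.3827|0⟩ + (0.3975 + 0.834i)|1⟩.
0.3827|0⟩ + (0.4889 - 0.7839i)|1⟩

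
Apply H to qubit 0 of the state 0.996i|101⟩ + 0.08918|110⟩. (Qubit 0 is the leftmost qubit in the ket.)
0.7043i|001⟩ + 0.06306|010⟩ - 0.7043i|101⟩ - 0.06306|110⟩

H on qubit 0 mixes each pair of kets that differ only in qubit 0: amplitudes (a, b) of (|…0…⟩, |…1…⟩) become ((a + b)/√2, (a − b)/√2). Kets absent from the input have amplitude 0.
(|001⟩, |101⟩): (a, b) = (0, 0.996i) → (0.7043i, -0.7043i)
(|010⟩, |110⟩): (a, b) = (0, 0.08918) → (0.06306, -0.06306)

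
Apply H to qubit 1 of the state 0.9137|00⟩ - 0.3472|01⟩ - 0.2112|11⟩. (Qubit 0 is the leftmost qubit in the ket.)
0.4006|00⟩ + 0.8916|01⟩ - 0.1493|10⟩ + 0.1493|11⟩

H on qubit 1 mixes each pair of kets that differ only in qubit 1: amplitudes (a, b) of (|…0…⟩, |…1…⟩) become ((a + b)/√2, (a − b)/√2). Kets absent from the input have amplitude 0.
(|00⟩, |01⟩): (a, b) = (0.9137, -0.3472) → (0.4006, 0.8916)
(|10⟩, |11⟩): (a, b) = (0, -0.2112) → (-0.1493, 0.1493)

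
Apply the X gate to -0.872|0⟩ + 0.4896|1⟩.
0.4896|0⟩ - 0.872|1⟩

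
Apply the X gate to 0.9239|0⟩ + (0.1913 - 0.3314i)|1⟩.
(0.1913 - 0.3314i)|0⟩ + 0.9239|1⟩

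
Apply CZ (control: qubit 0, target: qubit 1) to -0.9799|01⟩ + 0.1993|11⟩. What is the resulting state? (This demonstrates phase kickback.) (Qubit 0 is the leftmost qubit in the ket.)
-0.9799|01⟩ - 0.1993|11⟩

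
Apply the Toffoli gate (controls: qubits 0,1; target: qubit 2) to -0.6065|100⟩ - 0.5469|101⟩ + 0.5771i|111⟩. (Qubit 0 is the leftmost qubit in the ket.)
-0.6065|100⟩ - 0.5469|101⟩ + 0.5771i|110⟩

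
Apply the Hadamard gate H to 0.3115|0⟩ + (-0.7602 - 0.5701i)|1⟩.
(-0.3173 - 0.4031i)|0⟩ + (0.7578 + 0.4031i)|1⟩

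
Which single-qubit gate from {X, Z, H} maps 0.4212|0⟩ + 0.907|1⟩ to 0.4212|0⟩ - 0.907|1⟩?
Z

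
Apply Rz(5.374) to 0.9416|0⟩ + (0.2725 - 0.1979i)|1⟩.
(-0.846 - 0.4135i)|0⟩ + (-0.1579 + 0.2975i)|1⟩

Rz(5.374) = [[e^(−iθ/2), 0], [0, e^(iθ/2)]] with e^(±iθ/2) = cos(θ/2) ± i·sin(θ/2); θ = 5.374, cos(θ/2) ≈ -0.89844, sin(θ/2) ≈ 0.439096.
With a = amp(|0⟩) = 0.9416 and b = amp(|1⟩) = (0.2725 - 0.1979i):
new amp(|0⟩) = (-0.89844 - 0.439096i)·a = (-0.846 - 0.4135i)
new amp(|1⟩) = (-0.89844 + 0.439096i)·b = (-0.1579 + 0.2975i)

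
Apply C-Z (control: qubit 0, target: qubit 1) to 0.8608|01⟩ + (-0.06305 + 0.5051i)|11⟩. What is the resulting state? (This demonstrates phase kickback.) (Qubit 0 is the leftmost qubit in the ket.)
0.8608|01⟩ + (0.06305 - 0.5051i)|11⟩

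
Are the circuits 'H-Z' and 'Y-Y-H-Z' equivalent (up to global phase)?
Yes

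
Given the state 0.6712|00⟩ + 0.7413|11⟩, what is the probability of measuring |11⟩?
0.5495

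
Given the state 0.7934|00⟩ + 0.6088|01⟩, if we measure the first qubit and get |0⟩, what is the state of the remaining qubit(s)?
0.7934|0⟩ + 0.6088|1⟩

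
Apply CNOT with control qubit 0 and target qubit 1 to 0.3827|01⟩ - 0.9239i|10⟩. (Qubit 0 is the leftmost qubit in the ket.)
0.3827|01⟩ - 0.9239i|11⟩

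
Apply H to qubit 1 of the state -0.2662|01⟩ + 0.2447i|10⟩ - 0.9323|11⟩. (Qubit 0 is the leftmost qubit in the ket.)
-0.1882|00⟩ + 0.1882|01⟩ + (-0.6592 + 0.173i)|10⟩ + (0.6592 + 0.173i)|11⟩

H on qubit 1 mixes each pair of kets that differ only in qubit 1: amplitudes (a, b) of (|…0…⟩, |…1…⟩) become ((a + b)/√2, (a − b)/√2). Kets absent from the input have amplitude 0.
(|00⟩, |01⟩): (a, b) = (0, -0.2662) → (-0.1882, 0.1882)
(|10⟩, |11⟩): (a, b) = (0.2447i, -0.9323) → ((-0.6592 + 0.173i), (0.6592 + 0.173i))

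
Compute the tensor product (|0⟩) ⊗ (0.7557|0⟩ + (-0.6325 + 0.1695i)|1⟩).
0.7557|00⟩ + (-0.6325 + 0.1695i)|01⟩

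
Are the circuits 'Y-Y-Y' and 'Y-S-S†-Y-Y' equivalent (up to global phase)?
Yes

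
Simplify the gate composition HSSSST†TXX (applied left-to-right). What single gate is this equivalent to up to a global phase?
H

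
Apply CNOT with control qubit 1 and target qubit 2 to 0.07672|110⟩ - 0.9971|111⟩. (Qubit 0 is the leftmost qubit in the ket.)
-0.9971|110⟩ + 0.07672|111⟩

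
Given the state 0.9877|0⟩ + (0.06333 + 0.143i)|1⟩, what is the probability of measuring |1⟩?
0.02446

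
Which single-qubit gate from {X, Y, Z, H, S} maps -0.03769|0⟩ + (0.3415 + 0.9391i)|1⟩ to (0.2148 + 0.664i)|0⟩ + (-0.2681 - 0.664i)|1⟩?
H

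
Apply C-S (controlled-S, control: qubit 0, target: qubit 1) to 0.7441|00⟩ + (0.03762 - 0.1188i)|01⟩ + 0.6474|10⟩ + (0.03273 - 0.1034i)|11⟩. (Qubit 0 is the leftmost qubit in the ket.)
0.7441|00⟩ + (0.03762 - 0.1188i)|01⟩ + 0.6474|10⟩ + (0.1034 + 0.03273i)|11⟩

C-S leaves the control-|0⟩ kets |00⟩, |01⟩ unchanged and applies S to qubit 1 on the control-|1⟩ pair (|10⟩, |11⟩).
S = [[1, 0], [0, i]].
With a = amp(|10⟩) = 0.6474 and b = amp(|11⟩) = (0.03273 - 0.1034i):
new amp(|10⟩) = (1)·a = 0.6474
new amp(|11⟩) = (i)·b = (0.1034 + 0.03273i)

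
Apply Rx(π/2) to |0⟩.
1/√2|0⟩ - (1/√2)i|1⟩

Rx(π/2) = [[cos(θ/2), −i·sin(θ/2)], [−i·sin(θ/2), cos(θ/2)]]; θ = π/2, cos(θ/2) ≈ 0.707107, sin(θ/2) ≈ 0.707107.
With a = amp(|0⟩) = 1 and b = amp(|1⟩) = 0:
new amp(|0⟩) = (0.707107)·a + (-0.707107i)·b = 1/√2
new amp(|1⟩) = (-0.707107i)·a + (0.707107)·b = -(1/√2)i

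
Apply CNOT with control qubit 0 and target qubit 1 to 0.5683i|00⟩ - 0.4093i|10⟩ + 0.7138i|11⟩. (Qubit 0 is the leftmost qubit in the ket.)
0.5683i|00⟩ + 0.7138i|10⟩ - 0.4093i|11⟩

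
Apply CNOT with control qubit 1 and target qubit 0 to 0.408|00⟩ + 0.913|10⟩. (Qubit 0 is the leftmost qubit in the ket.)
0.408|00⟩ + 0.913|10⟩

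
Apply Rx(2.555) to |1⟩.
-0.9573i|0⟩ + 0.2891|1⟩

Rx(2.555) = [[cos(θ/2), −i·sin(θ/2)], [−i·sin(θ/2), cos(θ/2)]]; θ = 2.555, cos(θ/2) ≈ 0.289109, sin(θ/2) ≈ 0.957296.
With a = amp(|0⟩) = 0 and b = amp(|1⟩) = 1:
new amp(|0⟩) = (0.289109)·a + (-0.957296i)·b = -0.9573i
new amp(|1⟩) = (-0.957296i)·a + (0.289109)·b = 0.2891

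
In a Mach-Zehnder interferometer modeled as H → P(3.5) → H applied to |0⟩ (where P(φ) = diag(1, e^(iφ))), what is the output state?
(0.03177 - 0.1754i)|0⟩ + (0.9682 + 0.1754i)|1⟩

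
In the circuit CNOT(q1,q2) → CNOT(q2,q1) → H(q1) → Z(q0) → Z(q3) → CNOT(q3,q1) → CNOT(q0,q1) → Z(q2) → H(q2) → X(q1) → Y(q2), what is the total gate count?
11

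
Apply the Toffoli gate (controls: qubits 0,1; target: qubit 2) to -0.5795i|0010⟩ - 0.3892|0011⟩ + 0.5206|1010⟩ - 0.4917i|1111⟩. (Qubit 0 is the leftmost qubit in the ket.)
-0.5795i|0010⟩ - 0.3892|0011⟩ + 0.5206|1010⟩ - 0.4917i|1101⟩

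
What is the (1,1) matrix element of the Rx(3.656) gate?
-0.2544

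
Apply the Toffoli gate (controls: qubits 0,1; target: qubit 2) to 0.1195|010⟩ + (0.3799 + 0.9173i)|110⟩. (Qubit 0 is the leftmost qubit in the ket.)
0.1195|010⟩ + (0.3799 + 0.9173i)|111⟩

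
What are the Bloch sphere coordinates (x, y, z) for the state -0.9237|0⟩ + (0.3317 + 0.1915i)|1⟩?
(-0.6128, -0.3538, 0.7065)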